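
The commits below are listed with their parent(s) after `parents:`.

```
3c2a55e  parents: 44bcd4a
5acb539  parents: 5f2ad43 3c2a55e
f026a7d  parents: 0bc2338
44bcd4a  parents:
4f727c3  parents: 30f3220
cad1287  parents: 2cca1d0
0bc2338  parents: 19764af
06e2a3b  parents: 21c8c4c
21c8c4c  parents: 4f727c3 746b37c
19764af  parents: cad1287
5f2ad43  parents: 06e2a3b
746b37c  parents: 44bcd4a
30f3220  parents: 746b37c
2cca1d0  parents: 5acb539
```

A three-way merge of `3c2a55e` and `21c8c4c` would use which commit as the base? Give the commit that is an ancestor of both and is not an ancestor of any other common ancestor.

44bcd4a

Ancestors of 3c2a55e: {3c2a55e, 44bcd4a}.
Ancestors of 21c8c4c: {21c8c4c, 30f3220, 44bcd4a, 4f727c3, 746b37c}.
Common ancestors: {44bcd4a}.
The only common ancestor is 44bcd4a, so it is the merge base.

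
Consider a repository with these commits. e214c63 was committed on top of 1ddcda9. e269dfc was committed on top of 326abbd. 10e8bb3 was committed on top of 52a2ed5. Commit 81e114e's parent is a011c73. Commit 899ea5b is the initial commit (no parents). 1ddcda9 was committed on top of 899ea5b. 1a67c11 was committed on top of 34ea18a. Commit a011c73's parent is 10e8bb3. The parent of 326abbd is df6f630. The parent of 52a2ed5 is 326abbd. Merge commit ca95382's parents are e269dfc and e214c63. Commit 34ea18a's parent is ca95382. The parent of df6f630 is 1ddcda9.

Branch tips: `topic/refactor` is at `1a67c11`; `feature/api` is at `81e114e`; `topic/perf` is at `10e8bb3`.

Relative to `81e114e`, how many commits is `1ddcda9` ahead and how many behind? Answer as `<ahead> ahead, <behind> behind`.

Reachable from 1ddcda9: {1ddcda9, 899ea5b}.
Reachable from 81e114e: {10e8bb3, 1ddcda9, 326abbd, 52a2ed5, 81e114e, 899ea5b, a011c73, df6f630}.
Only in 1ddcda9's history (ahead): {} — 0.
Only in 81e114e's history (behind): {10e8bb3, 326abbd, 52a2ed5, 81e114e, a011c73, df6f630} — 6.

0 ahead, 6 behind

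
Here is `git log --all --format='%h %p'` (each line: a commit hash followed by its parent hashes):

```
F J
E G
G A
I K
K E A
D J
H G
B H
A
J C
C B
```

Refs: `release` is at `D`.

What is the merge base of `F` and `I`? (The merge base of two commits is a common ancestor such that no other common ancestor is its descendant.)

G

Ancestors of F: {A, B, C, F, G, H, J}.
Ancestors of I: {A, E, G, I, K}.
Common ancestors: {A, G}.
Among these, G is not an ancestor of any other common ancestor — it is the merge base.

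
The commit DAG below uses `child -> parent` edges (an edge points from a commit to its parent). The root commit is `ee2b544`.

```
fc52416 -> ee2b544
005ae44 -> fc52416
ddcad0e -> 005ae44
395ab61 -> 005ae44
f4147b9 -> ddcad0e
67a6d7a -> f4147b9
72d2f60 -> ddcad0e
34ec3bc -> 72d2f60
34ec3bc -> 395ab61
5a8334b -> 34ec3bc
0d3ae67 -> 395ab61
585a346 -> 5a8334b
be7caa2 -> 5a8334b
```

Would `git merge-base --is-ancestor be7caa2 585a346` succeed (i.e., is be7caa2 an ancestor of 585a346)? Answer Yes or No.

No

Ancestors of 585a346: {005ae44, 34ec3bc, 395ab61, 585a346, 5a8334b, 72d2f60, ddcad0e, ee2b544, fc52416}.
be7caa2 is not in that set, so it is not an ancestor of 585a346.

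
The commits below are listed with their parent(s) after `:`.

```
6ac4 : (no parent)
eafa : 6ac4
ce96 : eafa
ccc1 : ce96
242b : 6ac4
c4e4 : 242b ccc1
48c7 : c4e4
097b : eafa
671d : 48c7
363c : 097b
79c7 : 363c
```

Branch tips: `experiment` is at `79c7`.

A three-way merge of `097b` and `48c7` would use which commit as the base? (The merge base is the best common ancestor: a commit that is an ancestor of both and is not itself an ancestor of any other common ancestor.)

eafa

Ancestors of 097b: {097b, 6ac4, eafa}.
Ancestors of 48c7: {242b, 48c7, 6ac4, c4e4, ccc1, ce96, eafa}.
Common ancestors: {6ac4, eafa}.
Among these, eafa is not an ancestor of any other common ancestor — it is the merge base.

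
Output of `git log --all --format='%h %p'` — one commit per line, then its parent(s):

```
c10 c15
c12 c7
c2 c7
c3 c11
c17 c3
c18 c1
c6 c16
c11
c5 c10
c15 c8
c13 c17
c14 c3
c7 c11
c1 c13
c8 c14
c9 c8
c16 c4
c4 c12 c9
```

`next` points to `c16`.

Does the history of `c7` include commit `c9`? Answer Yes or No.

Ancestors of c7: {c11, c7}.
c9 is not in that set, so it is not an ancestor of c7.

No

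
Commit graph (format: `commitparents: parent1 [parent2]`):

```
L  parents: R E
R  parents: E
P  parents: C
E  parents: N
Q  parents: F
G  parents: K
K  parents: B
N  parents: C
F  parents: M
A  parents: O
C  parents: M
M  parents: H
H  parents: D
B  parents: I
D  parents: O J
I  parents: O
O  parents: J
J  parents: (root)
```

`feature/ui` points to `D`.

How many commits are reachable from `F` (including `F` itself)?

Walking parent pointers from F: reachable set = {D, F, H, J, M, O}.
That is 6 commits.

6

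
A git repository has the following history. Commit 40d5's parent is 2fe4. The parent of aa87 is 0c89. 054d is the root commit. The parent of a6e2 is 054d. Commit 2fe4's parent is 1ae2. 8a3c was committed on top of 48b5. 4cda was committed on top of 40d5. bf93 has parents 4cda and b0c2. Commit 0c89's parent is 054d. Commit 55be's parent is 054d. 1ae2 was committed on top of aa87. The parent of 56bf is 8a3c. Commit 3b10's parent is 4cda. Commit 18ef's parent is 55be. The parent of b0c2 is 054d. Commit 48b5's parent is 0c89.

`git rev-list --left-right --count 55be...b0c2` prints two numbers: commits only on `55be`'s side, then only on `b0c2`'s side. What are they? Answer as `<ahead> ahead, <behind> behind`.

1 ahead, 1 behind

Reachable from 55be: {054d, 55be}.
Reachable from b0c2: {054d, b0c2}.
Only in 55be's history (ahead): {55be} — 1.
Only in b0c2's history (behind): {b0c2} — 1.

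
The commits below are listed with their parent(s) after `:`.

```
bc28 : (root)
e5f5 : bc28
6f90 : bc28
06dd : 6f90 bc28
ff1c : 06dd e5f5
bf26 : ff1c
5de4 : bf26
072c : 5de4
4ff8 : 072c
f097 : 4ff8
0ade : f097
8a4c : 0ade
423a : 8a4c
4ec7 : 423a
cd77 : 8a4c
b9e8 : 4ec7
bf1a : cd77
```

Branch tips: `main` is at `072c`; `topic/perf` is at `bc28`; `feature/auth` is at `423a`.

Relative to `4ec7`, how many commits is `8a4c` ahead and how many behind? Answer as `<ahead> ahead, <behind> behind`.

Reachable from 8a4c: {06dd, 072c, 0ade, 4ff8, 5de4, 6f90, 8a4c, bc28, bf26, e5f5, f097, ff1c}.
Reachable from 4ec7: {06dd, 072c, 0ade, 423a, 4ec7, 4ff8, 5de4, 6f90, 8a4c, bc28, bf26, e5f5, f097, ff1c}.
Only in 8a4c's history (ahead): {} — 0.
Only in 4ec7's history (behind): {423a, 4ec7} — 2.

0 ahead, 2 behind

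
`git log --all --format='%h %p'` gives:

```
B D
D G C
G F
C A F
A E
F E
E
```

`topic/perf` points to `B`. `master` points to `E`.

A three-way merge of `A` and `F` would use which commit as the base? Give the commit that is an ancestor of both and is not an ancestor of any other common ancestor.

E

Ancestors of A: {A, E}.
Ancestors of F: {E, F}.
Common ancestors: {E}.
The only common ancestor is E, so it is the merge base.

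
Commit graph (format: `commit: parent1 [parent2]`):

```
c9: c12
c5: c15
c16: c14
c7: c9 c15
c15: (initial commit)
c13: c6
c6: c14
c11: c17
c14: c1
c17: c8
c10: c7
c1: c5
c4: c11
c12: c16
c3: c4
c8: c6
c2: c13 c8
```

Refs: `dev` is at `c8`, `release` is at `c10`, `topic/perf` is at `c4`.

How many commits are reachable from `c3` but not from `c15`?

9

Reachable from c3: {c1, c11, c14, c15, c17, c3, c4, c5, c6, c8}.
Reachable from c15: {c15}.
In c3's history but not c15's: {c1, c11, c14, c17, c3, c4, c5, c6, c8} — 9 commits.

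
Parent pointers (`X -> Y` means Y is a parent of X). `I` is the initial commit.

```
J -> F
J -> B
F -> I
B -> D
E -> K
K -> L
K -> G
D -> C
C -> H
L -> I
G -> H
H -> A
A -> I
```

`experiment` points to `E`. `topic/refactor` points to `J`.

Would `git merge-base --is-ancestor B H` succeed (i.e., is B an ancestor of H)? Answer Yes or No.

Ancestors of H: {A, H, I}.
B is not in that set, so it is not an ancestor of H.

No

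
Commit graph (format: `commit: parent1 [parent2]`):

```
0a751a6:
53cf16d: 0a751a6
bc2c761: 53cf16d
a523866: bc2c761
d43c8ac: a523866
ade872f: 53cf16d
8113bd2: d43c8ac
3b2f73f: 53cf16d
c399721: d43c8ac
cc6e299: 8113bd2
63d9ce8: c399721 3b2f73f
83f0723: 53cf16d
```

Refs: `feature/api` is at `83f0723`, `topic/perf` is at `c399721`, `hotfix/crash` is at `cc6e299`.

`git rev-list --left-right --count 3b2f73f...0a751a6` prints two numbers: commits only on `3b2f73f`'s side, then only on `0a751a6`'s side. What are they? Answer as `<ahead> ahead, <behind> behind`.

Reachable from 3b2f73f: {0a751a6, 3b2f73f, 53cf16d}.
Reachable from 0a751a6: {0a751a6}.
Only in 3b2f73f's history (ahead): {3b2f73f, 53cf16d} — 2.
Only in 0a751a6's history (behind): {} — 0.

2 ahead, 0 behind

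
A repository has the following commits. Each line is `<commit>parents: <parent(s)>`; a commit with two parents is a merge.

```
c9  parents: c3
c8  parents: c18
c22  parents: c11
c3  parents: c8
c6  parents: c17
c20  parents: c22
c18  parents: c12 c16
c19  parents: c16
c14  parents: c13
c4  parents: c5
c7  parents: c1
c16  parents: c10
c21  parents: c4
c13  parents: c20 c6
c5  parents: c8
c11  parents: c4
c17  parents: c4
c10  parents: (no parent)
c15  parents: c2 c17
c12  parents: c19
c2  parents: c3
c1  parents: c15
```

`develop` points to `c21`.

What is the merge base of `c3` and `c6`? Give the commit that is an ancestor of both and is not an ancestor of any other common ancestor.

c8

Ancestors of c3: {c10, c12, c16, c18, c19, c3, c8}.
Ancestors of c6: {c10, c12, c16, c17, c18, c19, c4, c5, c6, c8}.
Common ancestors: {c10, c12, c16, c18, c19, c8}.
Among these, c8 is not an ancestor of any other common ancestor — it is the merge base.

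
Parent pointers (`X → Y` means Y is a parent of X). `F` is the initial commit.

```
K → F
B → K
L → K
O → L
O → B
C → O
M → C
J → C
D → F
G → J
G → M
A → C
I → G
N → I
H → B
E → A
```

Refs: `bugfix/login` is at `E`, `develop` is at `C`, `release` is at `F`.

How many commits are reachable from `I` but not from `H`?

Reachable from I: {B, C, F, G, I, J, K, L, M, O}.
Reachable from H: {B, F, H, K}.
In I's history but not H's: {C, G, I, J, L, M, O} — 7 commits.

7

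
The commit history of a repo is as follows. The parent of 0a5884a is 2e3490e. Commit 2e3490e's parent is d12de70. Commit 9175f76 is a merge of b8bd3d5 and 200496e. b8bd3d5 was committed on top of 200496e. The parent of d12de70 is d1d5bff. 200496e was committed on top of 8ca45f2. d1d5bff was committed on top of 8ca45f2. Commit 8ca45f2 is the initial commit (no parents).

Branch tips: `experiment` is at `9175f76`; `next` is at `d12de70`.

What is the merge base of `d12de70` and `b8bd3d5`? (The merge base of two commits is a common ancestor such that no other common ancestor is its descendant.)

8ca45f2

Ancestors of d12de70: {8ca45f2, d12de70, d1d5bff}.
Ancestors of b8bd3d5: {200496e, 8ca45f2, b8bd3d5}.
Common ancestors: {8ca45f2}.
The only common ancestor is 8ca45f2, so it is the merge base.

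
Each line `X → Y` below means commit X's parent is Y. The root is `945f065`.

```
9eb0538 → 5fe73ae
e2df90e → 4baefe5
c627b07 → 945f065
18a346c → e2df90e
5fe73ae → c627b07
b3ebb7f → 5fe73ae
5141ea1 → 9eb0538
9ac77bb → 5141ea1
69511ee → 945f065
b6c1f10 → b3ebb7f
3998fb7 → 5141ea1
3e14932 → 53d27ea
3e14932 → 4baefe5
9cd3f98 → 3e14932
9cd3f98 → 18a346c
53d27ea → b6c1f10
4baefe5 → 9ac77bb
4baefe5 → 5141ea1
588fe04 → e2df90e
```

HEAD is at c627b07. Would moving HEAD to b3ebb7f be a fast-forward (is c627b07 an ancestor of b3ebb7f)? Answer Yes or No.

A fast-forward from c627b07 to b3ebb7f is possible iff c627b07 is an ancestor of b3ebb7f.
Ancestors of b3ebb7f: {5fe73ae, 945f065, b3ebb7f, c627b07}.
c627b07 is among them, so fast-forward is possible.

Yes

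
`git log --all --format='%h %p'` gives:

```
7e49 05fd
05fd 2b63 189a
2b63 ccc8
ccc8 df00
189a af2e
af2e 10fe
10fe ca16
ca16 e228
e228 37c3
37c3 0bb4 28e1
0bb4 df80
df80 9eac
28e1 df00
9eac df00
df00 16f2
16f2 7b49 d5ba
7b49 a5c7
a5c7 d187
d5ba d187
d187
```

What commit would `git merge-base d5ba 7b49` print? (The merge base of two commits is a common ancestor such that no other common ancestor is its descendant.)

d187

Ancestors of d5ba: {d187, d5ba}.
Ancestors of 7b49: {7b49, a5c7, d187}.
Common ancestors: {d187}.
The only common ancestor is d187, so it is the merge base.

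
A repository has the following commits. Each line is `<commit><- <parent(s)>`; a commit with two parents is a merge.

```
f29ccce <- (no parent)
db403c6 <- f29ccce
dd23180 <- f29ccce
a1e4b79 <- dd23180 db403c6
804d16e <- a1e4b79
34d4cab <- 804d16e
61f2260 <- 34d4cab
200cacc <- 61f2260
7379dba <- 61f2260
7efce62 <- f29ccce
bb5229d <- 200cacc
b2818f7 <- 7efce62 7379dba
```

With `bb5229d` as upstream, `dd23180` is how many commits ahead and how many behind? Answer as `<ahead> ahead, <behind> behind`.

0 ahead, 7 behind

Reachable from dd23180: {dd23180, f29ccce}.
Reachable from bb5229d: {200cacc, 34d4cab, 61f2260, 804d16e, a1e4b79, bb5229d, db403c6, dd23180, f29ccce}.
Only in dd23180's history (ahead): {} — 0.
Only in bb5229d's history (behind): {200cacc, 34d4cab, 61f2260, 804d16e, a1e4b79, bb5229d, db403c6} — 7.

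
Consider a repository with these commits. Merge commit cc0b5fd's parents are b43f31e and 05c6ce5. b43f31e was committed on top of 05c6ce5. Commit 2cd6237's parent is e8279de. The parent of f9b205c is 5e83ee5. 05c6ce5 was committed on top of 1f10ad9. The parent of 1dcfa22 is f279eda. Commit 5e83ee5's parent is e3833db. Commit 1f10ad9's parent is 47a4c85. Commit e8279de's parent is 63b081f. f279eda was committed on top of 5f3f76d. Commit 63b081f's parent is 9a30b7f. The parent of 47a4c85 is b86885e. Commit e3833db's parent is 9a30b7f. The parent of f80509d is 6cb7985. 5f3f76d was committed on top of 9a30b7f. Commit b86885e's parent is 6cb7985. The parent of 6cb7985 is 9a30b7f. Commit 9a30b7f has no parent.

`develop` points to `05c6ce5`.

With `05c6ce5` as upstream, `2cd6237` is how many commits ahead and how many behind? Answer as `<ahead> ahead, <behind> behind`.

3 ahead, 5 behind

Reachable from 2cd6237: {2cd6237, 63b081f, 9a30b7f, e8279de}.
Reachable from 05c6ce5: {05c6ce5, 1f10ad9, 47a4c85, 6cb7985, 9a30b7f, b86885e}.
Only in 2cd6237's history (ahead): {2cd6237, 63b081f, e8279de} — 3.
Only in 05c6ce5's history (behind): {05c6ce5, 1f10ad9, 47a4c85, 6cb7985, b86885e} — 5.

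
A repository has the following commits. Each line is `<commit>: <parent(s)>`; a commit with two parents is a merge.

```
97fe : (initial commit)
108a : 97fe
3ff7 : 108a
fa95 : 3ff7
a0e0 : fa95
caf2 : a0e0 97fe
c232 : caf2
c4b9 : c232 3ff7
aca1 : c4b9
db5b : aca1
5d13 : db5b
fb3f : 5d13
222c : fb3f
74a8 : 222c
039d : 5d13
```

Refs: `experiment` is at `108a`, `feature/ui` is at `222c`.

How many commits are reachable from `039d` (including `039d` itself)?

12

Walking parent pointers from 039d: reachable set = {039d, 108a, 3ff7, 5d13, 97fe, a0e0, aca1, c232, c4b9, caf2, db5b, fa95}.
That is 12 commits.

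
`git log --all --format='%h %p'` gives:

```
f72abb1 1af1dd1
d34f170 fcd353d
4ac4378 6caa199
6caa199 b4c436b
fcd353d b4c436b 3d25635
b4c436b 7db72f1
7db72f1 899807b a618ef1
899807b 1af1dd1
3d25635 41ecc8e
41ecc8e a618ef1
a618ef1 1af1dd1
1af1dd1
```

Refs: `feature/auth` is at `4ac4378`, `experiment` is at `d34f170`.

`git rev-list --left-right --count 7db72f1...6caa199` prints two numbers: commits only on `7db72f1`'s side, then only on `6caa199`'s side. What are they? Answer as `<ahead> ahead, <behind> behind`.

0 ahead, 2 behind

Reachable from 7db72f1: {1af1dd1, 7db72f1, 899807b, a618ef1}.
Reachable from 6caa199: {1af1dd1, 6caa199, 7db72f1, 899807b, a618ef1, b4c436b}.
Only in 7db72f1's history (ahead): {} — 0.
Only in 6caa199's history (behind): {6caa199, b4c436b} — 2.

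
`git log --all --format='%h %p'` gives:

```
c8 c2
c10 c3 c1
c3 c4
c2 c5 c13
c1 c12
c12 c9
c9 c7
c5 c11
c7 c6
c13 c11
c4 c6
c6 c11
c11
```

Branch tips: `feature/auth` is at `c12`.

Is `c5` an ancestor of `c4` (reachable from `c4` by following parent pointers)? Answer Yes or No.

No

Ancestors of c4: {c11, c4, c6}.
c5 is not in that set, so it is not an ancestor of c4.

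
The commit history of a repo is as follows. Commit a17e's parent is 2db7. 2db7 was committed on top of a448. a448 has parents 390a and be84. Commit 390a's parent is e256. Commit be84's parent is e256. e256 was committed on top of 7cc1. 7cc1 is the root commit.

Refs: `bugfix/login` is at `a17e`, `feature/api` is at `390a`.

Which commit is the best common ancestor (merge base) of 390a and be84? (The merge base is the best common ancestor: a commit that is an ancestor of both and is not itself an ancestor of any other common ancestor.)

e256

Ancestors of 390a: {390a, 7cc1, e256}.
Ancestors of be84: {7cc1, be84, e256}.
Common ancestors: {7cc1, e256}.
Among these, e256 is not an ancestor of any other common ancestor — it is the merge base.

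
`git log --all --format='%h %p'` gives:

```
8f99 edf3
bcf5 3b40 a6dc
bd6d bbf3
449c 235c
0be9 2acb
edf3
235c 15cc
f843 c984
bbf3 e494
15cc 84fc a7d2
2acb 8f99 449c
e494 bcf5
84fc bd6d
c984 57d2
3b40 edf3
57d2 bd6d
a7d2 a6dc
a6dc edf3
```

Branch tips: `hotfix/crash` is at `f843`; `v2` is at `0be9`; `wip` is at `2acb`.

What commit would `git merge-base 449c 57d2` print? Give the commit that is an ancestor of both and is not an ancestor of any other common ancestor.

bd6d

Ancestors of 449c: {15cc, 235c, 3b40, 449c, 84fc, a6dc, a7d2, bbf3, bcf5, bd6d, e494, edf3}.
Ancestors of 57d2: {3b40, 57d2, a6dc, bbf3, bcf5, bd6d, e494, edf3}.
Common ancestors: {3b40, a6dc, bbf3, bcf5, bd6d, e494, edf3}.
Among these, bd6d is not an ancestor of any other common ancestor — it is the merge base.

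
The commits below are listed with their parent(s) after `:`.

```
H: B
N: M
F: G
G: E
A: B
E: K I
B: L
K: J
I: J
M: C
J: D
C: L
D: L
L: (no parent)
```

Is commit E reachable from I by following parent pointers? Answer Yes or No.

No

Ancestors of I: {D, I, J, L}.
E is not in that set, so it is not an ancestor of I.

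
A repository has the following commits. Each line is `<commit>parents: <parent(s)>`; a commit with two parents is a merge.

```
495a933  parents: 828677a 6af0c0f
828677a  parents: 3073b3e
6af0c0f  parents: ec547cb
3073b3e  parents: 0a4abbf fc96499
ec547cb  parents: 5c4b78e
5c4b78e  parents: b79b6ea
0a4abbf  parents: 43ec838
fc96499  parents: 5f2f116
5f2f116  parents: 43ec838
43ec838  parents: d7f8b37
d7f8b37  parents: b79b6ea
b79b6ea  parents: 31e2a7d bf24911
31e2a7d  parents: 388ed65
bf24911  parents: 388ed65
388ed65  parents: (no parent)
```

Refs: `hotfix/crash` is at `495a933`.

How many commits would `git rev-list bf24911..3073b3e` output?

8

Reachable from 3073b3e: {0a4abbf, 3073b3e, 31e2a7d, 388ed65, 43ec838, 5f2f116, b79b6ea, bf24911, d7f8b37, fc96499}.
Reachable from bf24911: {388ed65, bf24911}.
In 3073b3e's history but not bf24911's: {0a4abbf, 3073b3e, 31e2a7d, 43ec838, 5f2f116, b79b6ea, d7f8b37, fc96499} — 8 commits.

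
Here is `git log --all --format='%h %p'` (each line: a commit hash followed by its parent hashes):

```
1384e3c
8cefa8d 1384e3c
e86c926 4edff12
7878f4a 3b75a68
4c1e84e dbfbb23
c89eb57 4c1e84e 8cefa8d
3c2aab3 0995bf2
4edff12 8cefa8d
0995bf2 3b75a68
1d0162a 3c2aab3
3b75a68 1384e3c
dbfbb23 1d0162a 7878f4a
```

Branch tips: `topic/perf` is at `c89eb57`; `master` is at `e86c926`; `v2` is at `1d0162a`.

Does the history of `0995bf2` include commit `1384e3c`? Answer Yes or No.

Yes

Ancestors of 0995bf2 (commits reachable by following parents): {0995bf2, 1384e3c, 3b75a68}.
1384e3c is in that set, so it is an ancestor of 0995bf2.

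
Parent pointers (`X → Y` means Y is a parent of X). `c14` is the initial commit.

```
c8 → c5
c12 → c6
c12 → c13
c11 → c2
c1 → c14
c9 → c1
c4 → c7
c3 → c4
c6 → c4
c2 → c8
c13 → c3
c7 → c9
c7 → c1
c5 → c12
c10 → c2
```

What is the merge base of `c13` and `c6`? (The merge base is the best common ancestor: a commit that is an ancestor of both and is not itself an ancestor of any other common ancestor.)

c4

Ancestors of c13: {c1, c13, c14, c3, c4, c7, c9}.
Ancestors of c6: {c1, c14, c4, c6, c7, c9}.
Common ancestors: {c1, c14, c4, c7, c9}.
Among these, c4 is not an ancestor of any other common ancestor — it is the merge base.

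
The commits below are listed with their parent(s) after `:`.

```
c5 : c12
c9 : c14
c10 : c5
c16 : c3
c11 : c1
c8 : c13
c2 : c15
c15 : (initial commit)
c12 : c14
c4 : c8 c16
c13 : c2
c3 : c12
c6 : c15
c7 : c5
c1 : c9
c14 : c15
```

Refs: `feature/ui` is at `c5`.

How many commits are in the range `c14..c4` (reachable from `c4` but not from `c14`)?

Reachable from c4: {c12, c13, c14, c15, c16, c2, c3, c4, c8}.
Reachable from c14: {c14, c15}.
In c4's history but not c14's: {c12, c13, c16, c2, c3, c4, c8} — 7 commits.

7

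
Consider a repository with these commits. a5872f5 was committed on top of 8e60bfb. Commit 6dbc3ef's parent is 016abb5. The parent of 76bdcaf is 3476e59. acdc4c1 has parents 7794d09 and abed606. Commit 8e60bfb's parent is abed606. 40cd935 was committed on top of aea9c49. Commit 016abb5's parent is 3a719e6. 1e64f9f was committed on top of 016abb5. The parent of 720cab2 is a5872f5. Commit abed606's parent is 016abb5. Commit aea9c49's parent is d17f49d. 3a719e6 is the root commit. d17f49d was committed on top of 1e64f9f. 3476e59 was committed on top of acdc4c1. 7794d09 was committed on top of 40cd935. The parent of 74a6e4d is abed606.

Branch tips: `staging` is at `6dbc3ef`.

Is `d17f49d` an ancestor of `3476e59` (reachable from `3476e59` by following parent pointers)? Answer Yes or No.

Ancestors of 3476e59 (commits reachable by following parents): {016abb5, 1e64f9f, 3476e59, 3a719e6, 40cd935, 7794d09, abed606, acdc4c1, aea9c49, d17f49d}.
d17f49d is in that set, so it is an ancestor of 3476e59.

Yes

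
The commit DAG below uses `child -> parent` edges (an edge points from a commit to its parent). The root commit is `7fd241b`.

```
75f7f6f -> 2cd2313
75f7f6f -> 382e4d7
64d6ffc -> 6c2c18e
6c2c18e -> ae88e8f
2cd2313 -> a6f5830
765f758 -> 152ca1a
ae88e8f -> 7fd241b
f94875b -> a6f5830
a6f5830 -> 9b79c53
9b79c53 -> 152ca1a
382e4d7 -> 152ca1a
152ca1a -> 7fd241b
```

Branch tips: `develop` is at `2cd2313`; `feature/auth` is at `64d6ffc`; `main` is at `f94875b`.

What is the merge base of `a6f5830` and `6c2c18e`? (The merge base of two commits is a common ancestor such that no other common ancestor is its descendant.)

Ancestors of a6f5830: {152ca1a, 7fd241b, 9b79c53, a6f5830}.
Ancestors of 6c2c18e: {6c2c18e, 7fd241b, ae88e8f}.
Common ancestors: {7fd241b}.
The only common ancestor is 7fd241b, so it is the merge base.

7fd241b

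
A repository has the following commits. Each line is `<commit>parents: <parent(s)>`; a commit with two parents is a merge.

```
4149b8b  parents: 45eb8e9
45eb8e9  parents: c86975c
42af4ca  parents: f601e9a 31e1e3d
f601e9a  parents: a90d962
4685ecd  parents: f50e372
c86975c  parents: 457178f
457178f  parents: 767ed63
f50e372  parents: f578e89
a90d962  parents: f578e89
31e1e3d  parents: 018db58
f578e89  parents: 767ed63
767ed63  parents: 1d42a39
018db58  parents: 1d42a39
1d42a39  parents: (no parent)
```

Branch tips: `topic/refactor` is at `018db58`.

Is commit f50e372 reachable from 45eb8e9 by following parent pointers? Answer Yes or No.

Ancestors of 45eb8e9: {1d42a39, 457178f, 45eb8e9, 767ed63, c86975c}.
f50e372 is not in that set, so it is not an ancestor of 45eb8e9.

No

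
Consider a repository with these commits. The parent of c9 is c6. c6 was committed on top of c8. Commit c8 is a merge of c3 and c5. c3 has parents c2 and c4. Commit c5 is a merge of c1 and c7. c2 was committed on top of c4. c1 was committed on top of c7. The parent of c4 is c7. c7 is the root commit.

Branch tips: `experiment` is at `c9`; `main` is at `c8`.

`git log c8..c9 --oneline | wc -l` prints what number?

2

Reachable from c9: {c1, c2, c3, c4, c5, c6, c7, c8, c9}.
Reachable from c8: {c1, c2, c3, c4, c5, c7, c8}.
In c9's history but not c8's: {c6, c9} — 2 commits.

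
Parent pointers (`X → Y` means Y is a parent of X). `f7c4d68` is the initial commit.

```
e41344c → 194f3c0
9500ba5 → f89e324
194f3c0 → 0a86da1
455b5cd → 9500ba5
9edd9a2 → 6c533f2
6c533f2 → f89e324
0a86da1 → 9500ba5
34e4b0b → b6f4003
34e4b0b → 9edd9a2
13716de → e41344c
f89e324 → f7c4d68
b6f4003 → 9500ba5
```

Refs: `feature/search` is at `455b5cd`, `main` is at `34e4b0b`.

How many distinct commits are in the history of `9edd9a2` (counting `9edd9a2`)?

Walking parent pointers from 9edd9a2: reachable set = {6c533f2, 9edd9a2, f7c4d68, f89e324}.
That is 4 commits.

4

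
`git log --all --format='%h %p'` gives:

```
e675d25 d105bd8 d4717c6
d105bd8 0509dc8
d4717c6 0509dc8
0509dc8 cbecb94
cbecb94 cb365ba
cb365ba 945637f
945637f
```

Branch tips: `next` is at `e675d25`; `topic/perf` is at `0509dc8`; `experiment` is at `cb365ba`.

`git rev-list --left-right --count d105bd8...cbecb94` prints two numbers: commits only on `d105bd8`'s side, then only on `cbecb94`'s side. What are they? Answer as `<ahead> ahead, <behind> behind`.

2 ahead, 0 behind

Reachable from d105bd8: {0509dc8, 945637f, cb365ba, cbecb94, d105bd8}.
Reachable from cbecb94: {945637f, cb365ba, cbecb94}.
Only in d105bd8's history (ahead): {0509dc8, d105bd8} — 2.
Only in cbecb94's history (behind): {} — 0.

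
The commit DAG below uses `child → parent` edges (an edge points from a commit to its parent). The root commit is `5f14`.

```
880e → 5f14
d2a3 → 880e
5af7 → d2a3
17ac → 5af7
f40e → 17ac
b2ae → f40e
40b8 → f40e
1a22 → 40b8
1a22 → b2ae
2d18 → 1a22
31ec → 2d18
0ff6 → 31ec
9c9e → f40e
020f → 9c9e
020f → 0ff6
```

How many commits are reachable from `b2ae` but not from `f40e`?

Reachable from b2ae: {17ac, 5af7, 5f14, 880e, b2ae, d2a3, f40e}.
Reachable from f40e: {17ac, 5af7, 5f14, 880e, d2a3, f40e}.
In b2ae's history but not f40e's: {b2ae} — 1 commit.

1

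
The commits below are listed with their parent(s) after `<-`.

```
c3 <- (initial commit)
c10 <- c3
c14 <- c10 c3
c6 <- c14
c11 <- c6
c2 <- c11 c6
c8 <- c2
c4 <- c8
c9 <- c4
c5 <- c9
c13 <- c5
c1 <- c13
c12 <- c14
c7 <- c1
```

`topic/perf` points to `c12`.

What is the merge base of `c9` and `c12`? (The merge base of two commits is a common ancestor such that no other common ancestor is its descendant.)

c14

Ancestors of c9: {c10, c11, c14, c2, c3, c4, c6, c8, c9}.
Ancestors of c12: {c10, c12, c14, c3}.
Common ancestors: {c10, c14, c3}.
Among these, c14 is not an ancestor of any other common ancestor — it is the merge base.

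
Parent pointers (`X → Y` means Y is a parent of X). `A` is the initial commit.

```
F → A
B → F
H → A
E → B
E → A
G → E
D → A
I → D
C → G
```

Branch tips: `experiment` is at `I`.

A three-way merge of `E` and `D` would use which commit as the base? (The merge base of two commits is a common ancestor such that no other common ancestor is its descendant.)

Ancestors of E: {A, B, E, F}.
Ancestors of D: {A, D}.
Common ancestors: {A}.
The only common ancestor is A, so it is the merge base.

A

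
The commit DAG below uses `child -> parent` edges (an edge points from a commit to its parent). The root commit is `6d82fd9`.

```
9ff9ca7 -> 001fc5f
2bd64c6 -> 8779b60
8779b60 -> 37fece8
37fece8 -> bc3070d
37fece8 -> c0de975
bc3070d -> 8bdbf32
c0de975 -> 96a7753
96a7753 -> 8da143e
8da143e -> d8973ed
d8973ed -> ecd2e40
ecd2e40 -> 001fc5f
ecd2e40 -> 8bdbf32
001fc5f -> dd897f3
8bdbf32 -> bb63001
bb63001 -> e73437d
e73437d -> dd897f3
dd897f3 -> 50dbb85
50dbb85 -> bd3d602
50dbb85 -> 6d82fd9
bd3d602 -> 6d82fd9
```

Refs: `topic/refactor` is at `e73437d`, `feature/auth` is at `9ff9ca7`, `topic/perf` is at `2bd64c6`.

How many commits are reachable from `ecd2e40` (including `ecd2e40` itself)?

Walking parent pointers from ecd2e40: reachable set = {001fc5f, 50dbb85, 6d82fd9, 8bdbf32, bb63001, bd3d602, dd897f3, e73437d, ecd2e40}.
That is 9 commits.

9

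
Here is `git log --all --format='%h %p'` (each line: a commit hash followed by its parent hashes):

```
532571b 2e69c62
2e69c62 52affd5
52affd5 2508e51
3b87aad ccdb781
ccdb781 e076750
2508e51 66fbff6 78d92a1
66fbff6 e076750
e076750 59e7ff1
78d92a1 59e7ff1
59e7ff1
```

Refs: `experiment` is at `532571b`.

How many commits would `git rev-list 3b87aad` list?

4

Walking parent pointers from 3b87aad: reachable set = {3b87aad, 59e7ff1, ccdb781, e076750}.
That is 4 commits.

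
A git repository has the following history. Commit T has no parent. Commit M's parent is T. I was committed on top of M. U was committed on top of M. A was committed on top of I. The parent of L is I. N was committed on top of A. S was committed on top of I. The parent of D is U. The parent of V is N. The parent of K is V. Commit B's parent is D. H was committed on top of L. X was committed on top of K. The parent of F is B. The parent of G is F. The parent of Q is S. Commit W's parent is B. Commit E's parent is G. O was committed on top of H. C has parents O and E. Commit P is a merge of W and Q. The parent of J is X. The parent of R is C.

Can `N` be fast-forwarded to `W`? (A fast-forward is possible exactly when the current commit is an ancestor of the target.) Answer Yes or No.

No

A fast-forward from N to W is possible iff N is an ancestor of W.
Ancestors of W: {B, D, M, T, U, W}.
N is not among them, so fast-forward is not possible.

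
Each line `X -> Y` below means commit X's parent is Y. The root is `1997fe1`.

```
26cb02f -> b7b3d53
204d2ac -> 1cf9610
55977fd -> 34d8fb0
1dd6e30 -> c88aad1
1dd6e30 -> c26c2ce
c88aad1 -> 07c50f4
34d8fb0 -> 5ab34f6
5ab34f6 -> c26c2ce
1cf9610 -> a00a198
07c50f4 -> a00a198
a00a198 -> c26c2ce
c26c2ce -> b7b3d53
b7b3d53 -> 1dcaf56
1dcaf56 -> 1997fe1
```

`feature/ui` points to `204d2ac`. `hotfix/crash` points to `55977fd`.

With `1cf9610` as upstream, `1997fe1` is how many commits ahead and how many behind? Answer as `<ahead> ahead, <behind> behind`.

Reachable from 1997fe1: {1997fe1}.
Reachable from 1cf9610: {1997fe1, 1cf9610, 1dcaf56, a00a198, b7b3d53, c26c2ce}.
Only in 1997fe1's history (ahead): {} — 0.
Only in 1cf9610's history (behind): {1cf9610, 1dcaf56, a00a198, b7b3d53, c26c2ce} — 5.

0 ahead, 5 behind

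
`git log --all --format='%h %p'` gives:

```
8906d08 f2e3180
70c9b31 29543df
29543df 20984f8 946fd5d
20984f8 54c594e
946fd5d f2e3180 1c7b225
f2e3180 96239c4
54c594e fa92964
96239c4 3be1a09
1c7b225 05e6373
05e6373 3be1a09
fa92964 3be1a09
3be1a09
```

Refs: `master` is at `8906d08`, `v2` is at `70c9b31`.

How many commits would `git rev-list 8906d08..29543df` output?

Reachable from 29543df: {05e6373, 1c7b225, 20984f8, 29543df, 3be1a09, 54c594e, 946fd5d, 96239c4, f2e3180, fa92964}.
Reachable from 8906d08: {3be1a09, 8906d08, 96239c4, f2e3180}.
In 29543df's history but not 8906d08's: {05e6373, 1c7b225, 20984f8, 29543df, 54c594e, 946fd5d, fa92964} — 7 commits.

7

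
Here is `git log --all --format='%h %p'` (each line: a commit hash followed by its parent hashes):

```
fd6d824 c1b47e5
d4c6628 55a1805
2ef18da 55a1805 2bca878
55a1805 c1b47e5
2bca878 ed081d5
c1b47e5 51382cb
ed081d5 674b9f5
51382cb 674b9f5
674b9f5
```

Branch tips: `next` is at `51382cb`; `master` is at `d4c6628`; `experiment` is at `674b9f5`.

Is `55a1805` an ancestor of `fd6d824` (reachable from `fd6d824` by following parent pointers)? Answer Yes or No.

No

Ancestors of fd6d824: {51382cb, 674b9f5, c1b47e5, fd6d824}.
55a1805 is not in that set, so it is not an ancestor of fd6d824.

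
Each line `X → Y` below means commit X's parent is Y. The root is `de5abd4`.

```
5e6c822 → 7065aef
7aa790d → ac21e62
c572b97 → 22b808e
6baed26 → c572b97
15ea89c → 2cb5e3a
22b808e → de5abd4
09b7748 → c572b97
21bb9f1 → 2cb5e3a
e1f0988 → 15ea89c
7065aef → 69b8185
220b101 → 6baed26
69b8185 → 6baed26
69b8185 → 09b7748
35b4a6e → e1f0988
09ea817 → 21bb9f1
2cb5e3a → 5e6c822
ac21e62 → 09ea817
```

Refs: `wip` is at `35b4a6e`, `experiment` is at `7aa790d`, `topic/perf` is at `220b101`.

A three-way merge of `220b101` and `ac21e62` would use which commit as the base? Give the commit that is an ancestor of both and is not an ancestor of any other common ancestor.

Ancestors of 220b101: {220b101, 22b808e, 6baed26, c572b97, de5abd4}.
Ancestors of ac21e62: {09b7748, 09ea817, 21bb9f1, 22b808e, 2cb5e3a, 5e6c822, 69b8185, 6baed26, 7065aef, ac21e62, c572b97, de5abd4}.
Common ancestors: {22b808e, 6baed26, c572b97, de5abd4}.
Among these, 6baed26 is not an ancestor of any other common ancestor — it is the merge base.

6baed26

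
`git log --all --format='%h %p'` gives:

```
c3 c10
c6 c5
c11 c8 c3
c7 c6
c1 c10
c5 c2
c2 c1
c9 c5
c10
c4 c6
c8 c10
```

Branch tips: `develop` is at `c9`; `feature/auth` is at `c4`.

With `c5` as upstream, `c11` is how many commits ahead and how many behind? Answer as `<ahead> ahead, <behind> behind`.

Reachable from c11: {c10, c11, c3, c8}.
Reachable from c5: {c1, c10, c2, c5}.
Only in c11's history (ahead): {c11, c3, c8} — 3.
Only in c5's history (behind): {c1, c2, c5} — 3.

3 ahead, 3 behind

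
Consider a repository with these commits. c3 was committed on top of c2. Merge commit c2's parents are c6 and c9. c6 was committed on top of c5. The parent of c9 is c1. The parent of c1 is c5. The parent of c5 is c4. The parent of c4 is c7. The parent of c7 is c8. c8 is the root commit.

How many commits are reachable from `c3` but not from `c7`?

7

Reachable from c3: {c1, c2, c3, c4, c5, c6, c7, c8, c9}.
Reachable from c7: {c7, c8}.
In c3's history but not c7's: {c1, c2, c3, c4, c5, c6, c9} — 7 commits.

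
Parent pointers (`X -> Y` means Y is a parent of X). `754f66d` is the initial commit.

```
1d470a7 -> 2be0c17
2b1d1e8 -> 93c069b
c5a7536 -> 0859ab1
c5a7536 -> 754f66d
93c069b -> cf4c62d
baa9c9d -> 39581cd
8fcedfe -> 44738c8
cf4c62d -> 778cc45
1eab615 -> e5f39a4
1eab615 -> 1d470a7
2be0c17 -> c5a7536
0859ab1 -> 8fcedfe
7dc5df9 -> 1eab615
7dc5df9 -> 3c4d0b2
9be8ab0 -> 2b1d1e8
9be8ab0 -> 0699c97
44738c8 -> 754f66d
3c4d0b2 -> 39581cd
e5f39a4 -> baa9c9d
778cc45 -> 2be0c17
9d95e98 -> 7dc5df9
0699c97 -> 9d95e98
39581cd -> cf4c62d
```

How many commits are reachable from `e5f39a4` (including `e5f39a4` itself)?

11

Walking parent pointers from e5f39a4: reachable set = {0859ab1, 2be0c17, 39581cd, 44738c8, 754f66d, 778cc45, 8fcedfe, baa9c9d, c5a7536, cf4c62d, e5f39a4}.
That is 11 commits.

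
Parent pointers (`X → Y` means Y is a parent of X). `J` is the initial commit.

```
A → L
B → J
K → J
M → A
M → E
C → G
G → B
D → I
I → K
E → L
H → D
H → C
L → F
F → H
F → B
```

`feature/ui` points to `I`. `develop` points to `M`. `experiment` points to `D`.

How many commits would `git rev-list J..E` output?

10

Reachable from E: {B, C, D, E, F, G, H, I, J, K, L}.
Reachable from J: {J}.
In E's history but not J's: {B, C, D, E, F, G, H, I, K, L} — 10 commits.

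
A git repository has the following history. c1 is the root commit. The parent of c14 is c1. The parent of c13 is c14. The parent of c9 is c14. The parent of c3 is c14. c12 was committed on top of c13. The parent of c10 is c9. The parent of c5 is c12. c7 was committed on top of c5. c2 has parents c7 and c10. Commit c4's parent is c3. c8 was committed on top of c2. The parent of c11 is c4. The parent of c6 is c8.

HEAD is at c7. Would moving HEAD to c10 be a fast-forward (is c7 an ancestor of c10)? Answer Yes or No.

A fast-forward from c7 to c10 is possible iff c7 is an ancestor of c10.
Ancestors of c10: {c1, c10, c14, c9}.
c7 is not among them, so fast-forward is not possible.

No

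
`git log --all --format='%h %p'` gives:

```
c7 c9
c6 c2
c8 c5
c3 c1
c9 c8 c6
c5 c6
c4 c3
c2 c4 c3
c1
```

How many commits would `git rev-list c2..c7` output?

5

Reachable from c7: {c1, c2, c3, c4, c5, c6, c7, c8, c9}.
Reachable from c2: {c1, c2, c3, c4}.
In c7's history but not c2's: {c5, c6, c7, c8, c9} — 5 commits.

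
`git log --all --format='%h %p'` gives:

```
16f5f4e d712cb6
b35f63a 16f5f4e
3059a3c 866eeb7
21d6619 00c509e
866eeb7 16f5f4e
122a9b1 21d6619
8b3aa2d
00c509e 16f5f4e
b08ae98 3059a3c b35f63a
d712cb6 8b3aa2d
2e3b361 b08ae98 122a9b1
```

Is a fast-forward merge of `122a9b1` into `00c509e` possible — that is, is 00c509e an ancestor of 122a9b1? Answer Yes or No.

A fast-forward from 00c509e to 122a9b1 is possible iff 00c509e is an ancestor of 122a9b1.
Ancestors of 122a9b1: {00c509e, 122a9b1, 16f5f4e, 21d6619, 8b3aa2d, d712cb6}.
00c509e is among them, so fast-forward is possible.

Yes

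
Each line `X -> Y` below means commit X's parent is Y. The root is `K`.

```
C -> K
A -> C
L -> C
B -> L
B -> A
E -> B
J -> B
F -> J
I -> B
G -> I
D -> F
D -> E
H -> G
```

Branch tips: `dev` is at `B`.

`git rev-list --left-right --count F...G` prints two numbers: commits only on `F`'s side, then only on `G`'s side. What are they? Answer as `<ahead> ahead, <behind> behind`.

Reachable from F: {A, B, C, F, J, K, L}.
Reachable from G: {A, B, C, G, I, K, L}.
Only in F's history (ahead): {F, J} — 2.
Only in G's history (behind): {G, I} — 2.

2 ahead, 2 behind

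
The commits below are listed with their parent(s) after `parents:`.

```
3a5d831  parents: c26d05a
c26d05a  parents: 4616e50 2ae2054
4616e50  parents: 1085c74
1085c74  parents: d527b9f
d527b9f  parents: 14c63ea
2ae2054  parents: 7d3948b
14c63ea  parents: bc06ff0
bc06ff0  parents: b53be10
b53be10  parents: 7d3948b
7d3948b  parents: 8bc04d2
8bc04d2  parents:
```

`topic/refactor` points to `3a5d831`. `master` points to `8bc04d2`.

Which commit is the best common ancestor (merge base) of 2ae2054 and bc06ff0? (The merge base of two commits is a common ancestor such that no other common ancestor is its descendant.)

7d3948b

Ancestors of 2ae2054: {2ae2054, 7d3948b, 8bc04d2}.
Ancestors of bc06ff0: {7d3948b, 8bc04d2, b53be10, bc06ff0}.
Common ancestors: {7d3948b, 8bc04d2}.
Among these, 7d3948b is not an ancestor of any other common ancestor — it is the merge base.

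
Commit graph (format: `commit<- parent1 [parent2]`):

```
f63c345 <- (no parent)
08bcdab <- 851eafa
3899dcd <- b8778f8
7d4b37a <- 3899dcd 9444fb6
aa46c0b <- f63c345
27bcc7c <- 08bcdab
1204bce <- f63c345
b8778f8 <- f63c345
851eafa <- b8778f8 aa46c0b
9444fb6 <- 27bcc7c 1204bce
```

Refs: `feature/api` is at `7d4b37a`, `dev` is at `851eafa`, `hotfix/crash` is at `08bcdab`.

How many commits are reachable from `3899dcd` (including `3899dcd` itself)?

Walking parent pointers from 3899dcd: reachable set = {3899dcd, b8778f8, f63c345}.
That is 3 commits.

3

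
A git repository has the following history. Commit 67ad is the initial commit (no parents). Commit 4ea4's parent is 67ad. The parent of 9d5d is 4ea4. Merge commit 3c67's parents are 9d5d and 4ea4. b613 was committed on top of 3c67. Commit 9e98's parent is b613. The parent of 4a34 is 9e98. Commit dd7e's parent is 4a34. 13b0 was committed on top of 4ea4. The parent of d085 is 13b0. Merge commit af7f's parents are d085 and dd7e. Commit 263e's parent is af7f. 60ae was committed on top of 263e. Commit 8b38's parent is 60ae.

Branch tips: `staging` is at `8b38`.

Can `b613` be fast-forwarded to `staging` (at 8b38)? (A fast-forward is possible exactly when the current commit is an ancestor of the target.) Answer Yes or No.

Yes

A fast-forward from b613 to 8b38 is possible iff b613 is an ancestor of 8b38.
Ancestors of 8b38: {13b0, 263e, 3c67, 4a34, 4ea4, 60ae, 67ad, 8b38, 9d5d, 9e98, af7f, b613, d085, dd7e}.
b613 is among them, so fast-forward is possible.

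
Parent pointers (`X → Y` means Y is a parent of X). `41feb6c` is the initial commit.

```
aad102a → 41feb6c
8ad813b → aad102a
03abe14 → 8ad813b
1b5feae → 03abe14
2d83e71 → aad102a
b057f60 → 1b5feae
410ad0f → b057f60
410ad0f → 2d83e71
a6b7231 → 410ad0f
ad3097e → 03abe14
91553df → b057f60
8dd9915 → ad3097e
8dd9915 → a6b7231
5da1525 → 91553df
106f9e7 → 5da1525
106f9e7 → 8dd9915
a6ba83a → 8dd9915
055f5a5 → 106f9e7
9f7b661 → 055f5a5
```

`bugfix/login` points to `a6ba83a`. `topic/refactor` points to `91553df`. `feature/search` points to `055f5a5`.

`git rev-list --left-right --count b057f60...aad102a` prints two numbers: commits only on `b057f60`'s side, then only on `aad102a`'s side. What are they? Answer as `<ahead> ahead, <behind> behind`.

Reachable from b057f60: {03abe14, 1b5feae, 41feb6c, 8ad813b, aad102a, b057f60}.
Reachable from aad102a: {41feb6c, aad102a}.
Only in b057f60's history (ahead): {03abe14, 1b5feae, 8ad813b, b057f60} — 4.
Only in aad102a's history (behind): {} — 0.

4 ahead, 0 behind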